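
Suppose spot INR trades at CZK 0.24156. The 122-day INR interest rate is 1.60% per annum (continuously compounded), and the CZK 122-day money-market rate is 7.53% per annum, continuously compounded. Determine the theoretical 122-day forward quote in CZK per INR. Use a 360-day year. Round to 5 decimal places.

T = 122/360 years.
Growth of 1 CZK over T: e^(0.0753×122/360) = 1.0258467.
Growth of 1 INR over T: e^(0.0160×122/360) = 1.0054369.
Forward (CZK per INR) = 0.24156 × 1.0258467 / 1.0054369 = 0.2464635.

0.24646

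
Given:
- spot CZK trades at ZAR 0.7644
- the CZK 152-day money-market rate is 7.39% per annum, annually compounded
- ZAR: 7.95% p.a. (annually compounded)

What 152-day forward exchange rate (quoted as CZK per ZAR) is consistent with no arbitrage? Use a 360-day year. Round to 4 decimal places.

1.3053

T = 152/360 years.
ZAR growth factor: (1 + 0.0795)^(152/360) = 1.0328264.
CZK growth factor: (1 + 0.0739)^(152/360) = 1.0305608.
So F = 0.7644 × 1.0328264 / 1.0305608 = 0.7660805 (ZAR/CZK).
Quoted the other way: 1/0.7660805 = 1.3053 CZK per ZAR.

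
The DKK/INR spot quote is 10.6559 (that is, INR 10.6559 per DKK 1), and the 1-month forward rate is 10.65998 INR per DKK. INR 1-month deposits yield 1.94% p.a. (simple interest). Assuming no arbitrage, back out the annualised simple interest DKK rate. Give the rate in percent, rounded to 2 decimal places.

T = 1/12 years.
By CIP, F/S equals the INR-to-DKK growth ratio: 10.65998/10.6559 = 1.0003829.
INR growth factor: 1 + 0.0194×1/12 = 1.0016167.
So the DKK growth factor = 1.0012333.
(1.0012333 − 1)/T = 0.014800, i.e. 1.48%.

1.48%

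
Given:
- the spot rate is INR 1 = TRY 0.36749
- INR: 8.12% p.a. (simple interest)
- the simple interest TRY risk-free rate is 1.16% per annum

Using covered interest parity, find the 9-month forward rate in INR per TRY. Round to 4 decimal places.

T = 9/12 years.
TRY accumulates by 1 + 0.0116×9/12 = 1.008700.
INR accumulates by 1 + 0.0812×9/12 = 1.060900.
So F = 0.36749 × 1.008700 / 1.060900 = 0.3494082 (TRY/INR).
Quoted the other way: 1/0.3494082 = 2.8620 INR per TRY.

2.8620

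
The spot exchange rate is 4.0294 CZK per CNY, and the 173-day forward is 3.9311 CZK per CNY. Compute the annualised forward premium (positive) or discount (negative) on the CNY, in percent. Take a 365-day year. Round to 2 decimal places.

-5.15%

T = 173/365 years.
(F − S)/S = (3.9311 − 4.0294)/4.0294 = -0.0243957.
×(1/T) gives -5.15% p.a.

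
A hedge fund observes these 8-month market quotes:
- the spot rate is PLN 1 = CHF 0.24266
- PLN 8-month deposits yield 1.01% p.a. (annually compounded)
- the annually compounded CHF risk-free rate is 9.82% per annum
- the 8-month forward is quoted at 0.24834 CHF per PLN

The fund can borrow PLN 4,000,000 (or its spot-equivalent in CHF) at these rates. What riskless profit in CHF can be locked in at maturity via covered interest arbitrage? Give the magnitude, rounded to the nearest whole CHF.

CHF 33,150

T = 8/12 years.
Invest the PLN and cover forward: 4,000,000 × 1.00672205 × 0.24834 = CHF 1,000,037.42.
Convert at spot and invest in CHF: 4,000,000 × 0.24266 × 1.06443944 = CHF 1,033,187.50.
The quoted forward undervalues PLN, so borrow PLN, convert to CHF at spot, deposit the CHF at 9.82%, and buy PLN forward at 0.24834 to cover the loan.
Arbitrage profit = |1,000,037.42 − 1,033,187.50| = CHF 33,150.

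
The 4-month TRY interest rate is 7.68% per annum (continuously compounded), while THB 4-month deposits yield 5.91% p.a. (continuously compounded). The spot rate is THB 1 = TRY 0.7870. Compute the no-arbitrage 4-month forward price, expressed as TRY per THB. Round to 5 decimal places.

T = 4/12 years.
TRY growth factor: e^(0.0768×4/12) = 1.0259305.
THB growth factor: e^(0.0591×4/12) = 1.0198953.
So F = 0.787 × 1.0259305 / 1.0198953 = 0.7916570 (TRY/THB).

0.79166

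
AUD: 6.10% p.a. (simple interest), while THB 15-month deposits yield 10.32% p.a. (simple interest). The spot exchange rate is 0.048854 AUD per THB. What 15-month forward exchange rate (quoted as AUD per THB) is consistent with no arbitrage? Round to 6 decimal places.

0.046571

T = 15/12 years.
AUD accumulates by 1 + 0.0610×15/12 = 1.076250.
Growth of 1 THB over T: 1 + 0.1032×15/12 = 1.129000.
CIP: F = S · (grow AUD)/(grow THB) = 0.048854 × 1.076250/1.129000 = 0.04657141 AUD per THB.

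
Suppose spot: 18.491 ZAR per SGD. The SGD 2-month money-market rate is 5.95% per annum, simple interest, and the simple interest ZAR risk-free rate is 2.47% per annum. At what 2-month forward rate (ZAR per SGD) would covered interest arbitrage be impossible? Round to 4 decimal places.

18.3848

T = 2/12 years.
Growth of 1 ZAR over T: 1 + 0.0247×2/12 = 1.00411667.
SGD growth factor: 1 + 0.0595×2/12 = 1.00991667.
Forward (ZAR per SGD) = 18.491 × 1.00411667 / 1.00991667 = 18.384805.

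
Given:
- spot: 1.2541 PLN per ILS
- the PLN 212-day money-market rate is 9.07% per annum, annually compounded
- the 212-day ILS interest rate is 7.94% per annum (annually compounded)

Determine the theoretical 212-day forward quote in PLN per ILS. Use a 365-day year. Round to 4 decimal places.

T = 212/365 years.
Growth of 1 PLN over T: (1 + 0.0907)^(212/365) = 1.0517199.
ILS accumulates by (1 + 0.0794)^(212/365) = 1.0453773.
So F = 1.2541 × 1.0517199 / 1.0453773 = 1.261709 (PLN/ILS).

1.2617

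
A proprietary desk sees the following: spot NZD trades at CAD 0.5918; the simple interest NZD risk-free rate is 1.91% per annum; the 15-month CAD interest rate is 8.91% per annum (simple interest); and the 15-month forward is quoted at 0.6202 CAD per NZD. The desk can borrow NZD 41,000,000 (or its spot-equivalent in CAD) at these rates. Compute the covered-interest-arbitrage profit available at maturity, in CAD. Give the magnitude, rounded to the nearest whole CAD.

T = 15/12 years.
Keep in NZD, deliver into the forward: 41,000,000·1.023875·0.6202 = CAD 26,035,298.28.
Swap to CAD now, deposit: 41,000,000·0.5918·1.111375 = CAD 26,966,180.73.
The quoted forward undervalues NZD, so borrow NZD, convert to CAD at spot, deposit the CAD at 8.91%, and buy NZD forward at 0.6202 to cover the loan.
The gap between the two covered legs is CAD 930,882.

CAD 930,882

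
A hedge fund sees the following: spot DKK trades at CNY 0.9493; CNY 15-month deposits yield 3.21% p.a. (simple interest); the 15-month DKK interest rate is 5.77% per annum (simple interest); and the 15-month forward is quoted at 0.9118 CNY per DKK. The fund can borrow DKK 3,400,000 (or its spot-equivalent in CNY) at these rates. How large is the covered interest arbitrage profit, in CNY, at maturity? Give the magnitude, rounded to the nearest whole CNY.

T = 15/12 years.
Invest the DKK and cover forward: 3,400,000 × 1.072125 × 0.9118 = CNY 3,323,716.16.
Convert at spot and invest in CNY: 3,400,000 × 0.9493 × 1.040125 = CNY 3,357,128.25.
The quoted forward undervalues DKK, so borrow DKK, convert to CNY at spot, deposit the CNY at 3.21%, and buy DKK forward at 0.9118 to cover the loan.
Profit = 3,357,128.25 − 3,323,716.16 = CNY 33,412.

CNY 33,412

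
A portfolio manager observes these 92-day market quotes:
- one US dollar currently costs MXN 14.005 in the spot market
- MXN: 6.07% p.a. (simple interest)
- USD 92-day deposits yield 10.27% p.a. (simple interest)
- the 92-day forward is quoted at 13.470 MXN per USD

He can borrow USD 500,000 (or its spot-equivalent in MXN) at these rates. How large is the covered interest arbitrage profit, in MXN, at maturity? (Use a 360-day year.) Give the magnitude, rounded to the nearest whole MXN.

MXN 199,361

T = 92/360 years.
Keep in USD, deliver into the forward: 500,000·1.026245556·13.470 = MXN 6,911,763.82.
Swap to MXN now, deposit: 500,000·14.005·1.015512222 = MXN 7,111,124.33.
The quoted forward undervalues USD, so borrow USD, convert to MXN at spot, deposit the MXN at 6.07%, and buy USD forward at 13.470 to cover the loan.
The gap between the two covered legs is MXN 199,361.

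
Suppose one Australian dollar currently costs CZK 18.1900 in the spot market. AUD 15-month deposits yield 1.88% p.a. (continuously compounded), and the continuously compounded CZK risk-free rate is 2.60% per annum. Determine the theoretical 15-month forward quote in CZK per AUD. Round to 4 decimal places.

18.3544

T = 15/12 years.
CZK accumulates by e^(0.0260×15/12) = 1.03303389.
Growth of 1 AUD over T: e^(0.0188×15/12) = 1.0237783.
So F = 18.19 × 1.03303389 / 1.0237783 = 18.354449 (CZK/AUD).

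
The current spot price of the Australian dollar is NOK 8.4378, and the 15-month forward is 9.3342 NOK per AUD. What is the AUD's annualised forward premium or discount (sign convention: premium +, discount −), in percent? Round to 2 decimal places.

T = 15/12 years.
(F − S)/S = (9.3342 − 8.4378)/8.4378 = 0.1062362.
×(1/T) gives 8.50% p.a.

+8.50%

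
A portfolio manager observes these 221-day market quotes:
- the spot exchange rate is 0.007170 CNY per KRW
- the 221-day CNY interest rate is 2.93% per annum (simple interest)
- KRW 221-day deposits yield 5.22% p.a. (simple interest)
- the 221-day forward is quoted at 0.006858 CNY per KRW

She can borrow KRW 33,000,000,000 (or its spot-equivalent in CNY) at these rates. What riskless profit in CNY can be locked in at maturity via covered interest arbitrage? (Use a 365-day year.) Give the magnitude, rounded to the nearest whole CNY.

CNY 7,340,705

T = 221/365 years.
Keep in KRW, deliver into the forward: 33,000,000,000·1.0316060274·0.006858 = CNY 233,466,886.49.
Swap to CNY now, deposit: 33,000,000,000·0.007170·1.01774054795 = CNY 240,807,591.05.
The quoted forward undervalues KRW, so borrow KRW, convert to CNY at spot, deposit the CNY at 2.93%, and buy KRW forward at 0.006858 to cover the loan.
Profit = 240,807,591.05 − 233,466,886.49 = CNY 7,340,705.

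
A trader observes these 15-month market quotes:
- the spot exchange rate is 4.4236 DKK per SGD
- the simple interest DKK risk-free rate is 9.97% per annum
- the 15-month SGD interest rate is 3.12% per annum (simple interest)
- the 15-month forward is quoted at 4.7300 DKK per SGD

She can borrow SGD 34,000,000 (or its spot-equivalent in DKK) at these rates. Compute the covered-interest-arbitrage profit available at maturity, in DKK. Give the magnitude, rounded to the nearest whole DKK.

T = 15/12 years.
Route A — deposit SGD, sell forward: 34,000,000 × 1.039000 × 4.7300 = DKK 167,091,980.00.
Route B — convert at spot, deposit DKK: 34,000,000 × 4.4236 × 1.124625 = DKK 169,146,299.10.
The quoted forward undervalues SGD, so borrow SGD, convert to DKK at spot, deposit the DKK at 9.97%, and buy SGD forward at 4.7300 to cover the loan.
Profit = 169,146,299.10 − 167,091,980.00 = DKK 2,054,319.

DKK 2,054,319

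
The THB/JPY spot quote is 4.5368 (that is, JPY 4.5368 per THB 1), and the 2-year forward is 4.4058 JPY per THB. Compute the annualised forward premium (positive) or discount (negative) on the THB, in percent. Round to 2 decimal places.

-1.44%

T = 2 years.
(F − S)/S = (4.4058 − 4.5368)/4.5368 = -0.0288750.
Annualise by dividing by T: -0.0288750 / 2 = -0.014438 → -1.44%.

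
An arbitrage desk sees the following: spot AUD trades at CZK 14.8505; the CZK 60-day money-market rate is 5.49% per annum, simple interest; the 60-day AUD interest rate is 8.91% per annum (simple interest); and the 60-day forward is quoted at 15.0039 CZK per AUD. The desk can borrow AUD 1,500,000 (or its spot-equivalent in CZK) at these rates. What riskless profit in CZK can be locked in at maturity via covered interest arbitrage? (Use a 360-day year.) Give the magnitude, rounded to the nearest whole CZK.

T = 60/360 years.
Invest the AUD and cover forward: 1,500,000 × 1.014850 × 15.0039 = CZK 22,840,061.87.
Convert at spot and invest in CZK: 1,500,000 × 14.8505 × 1.009150 = CZK 22,479,573.11.
The quoted forward overvalues AUD, so borrow CZK, buy AUD at spot, deposit the AUD at 8.91%, and sell the proceeds forward at 15.0039.
The gap between the two covered legs is CZK 360,489.

CZK 360,489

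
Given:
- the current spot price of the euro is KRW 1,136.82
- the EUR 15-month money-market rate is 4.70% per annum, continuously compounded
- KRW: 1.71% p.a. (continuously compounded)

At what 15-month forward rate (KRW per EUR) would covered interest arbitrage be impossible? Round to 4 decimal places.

T = 15/12 years.
Growth of 1 KRW over T: e^(0.0171×15/12) = 1.0216050817.
Growth of 1 EUR over T: e^(0.0470×15/12) = 1.0605100801.
Forward (KRW per EUR) = 1136.82 × 1.0216050817 / 1.0605100801 = 1095.115559.

1095.1156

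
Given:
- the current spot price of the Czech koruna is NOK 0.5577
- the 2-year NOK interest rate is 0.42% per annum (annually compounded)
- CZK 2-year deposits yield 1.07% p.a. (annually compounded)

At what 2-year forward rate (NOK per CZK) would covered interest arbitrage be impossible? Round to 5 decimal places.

0.55055

T = 2 years.
NOK growth factor: (1 + 0.0042)^2 = 1.0084176.
CZK growth factor: (1 + 0.0107)^2 = 1.0215145.
So F = 0.5577 × 1.0084176 / 1.0215145 = 0.5505497 (NOK/CZK).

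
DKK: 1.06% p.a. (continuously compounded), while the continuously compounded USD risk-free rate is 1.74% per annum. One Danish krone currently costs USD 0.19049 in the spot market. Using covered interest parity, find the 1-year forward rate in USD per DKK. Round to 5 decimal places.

T = 1 year.
USD growth factor: e^(0.0174×1) = 1.0175523.
DKK growth factor: e^(0.0106×1) = 1.0106564.
CIP: F = S · (grow USD)/(grow DKK) = 0.19049 × 1.0175523/1.0106564 = 0.1917897 USD per DKK.

0.19179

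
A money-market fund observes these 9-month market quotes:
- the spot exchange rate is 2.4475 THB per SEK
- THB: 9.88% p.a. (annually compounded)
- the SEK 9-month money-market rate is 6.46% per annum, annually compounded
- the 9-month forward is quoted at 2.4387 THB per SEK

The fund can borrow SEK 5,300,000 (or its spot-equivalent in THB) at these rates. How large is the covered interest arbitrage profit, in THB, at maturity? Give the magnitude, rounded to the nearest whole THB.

THB 375,143

T = 9/12 years.
Invest the SEK and cover forward: 5,300,000 × 1.0480689297 × 2.4387 = THB 13,546,406.20.
Convert at spot and invest in THB: 5,300,000 × 2.4475 × 1.0732205701 = THB 13,921,548.93.
The quoted forward undervalues SEK, so borrow SEK, convert to THB at spot, deposit the THB at 9.88%, and buy SEK forward at 2.4387 to cover the loan.
Profit = 13,921,548.93 − 13,546,406.20 = THB 375,143.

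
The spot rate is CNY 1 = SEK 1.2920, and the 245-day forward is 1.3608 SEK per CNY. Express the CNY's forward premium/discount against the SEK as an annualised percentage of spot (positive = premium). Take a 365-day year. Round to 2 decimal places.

T = 245/365 years.
(F − S)/S = (1.3608 − 1.292)/1.292 = 0.0532508.
Annualise by dividing by T: 0.0532508 / (245/365) = 0.079333 → 7.93%.

+7.93%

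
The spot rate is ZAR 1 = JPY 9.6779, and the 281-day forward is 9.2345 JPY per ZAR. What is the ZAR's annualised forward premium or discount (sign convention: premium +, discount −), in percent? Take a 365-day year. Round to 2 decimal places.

T = 281/365 years.
ZAR trades forward at -4.58157% vs spot over the period.
Per annum: -0.0458157 / (281/365) = -0.059511 = -5.95%.

-5.95%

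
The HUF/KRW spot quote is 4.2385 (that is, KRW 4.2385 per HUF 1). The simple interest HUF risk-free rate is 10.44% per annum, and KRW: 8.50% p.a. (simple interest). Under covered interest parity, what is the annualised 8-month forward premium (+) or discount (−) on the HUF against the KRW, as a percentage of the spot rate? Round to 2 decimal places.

T = 8/12 years.
CIP forward (KRW per HUF) = 4.2385 × 1.0566667/1.069600 = 4.1872493.
Annualised premium = (F − S)/S × (1/T) = (4.1872493 − 4.2385)/4.2385 ÷ (8/12) = -1.81%.

-1.81%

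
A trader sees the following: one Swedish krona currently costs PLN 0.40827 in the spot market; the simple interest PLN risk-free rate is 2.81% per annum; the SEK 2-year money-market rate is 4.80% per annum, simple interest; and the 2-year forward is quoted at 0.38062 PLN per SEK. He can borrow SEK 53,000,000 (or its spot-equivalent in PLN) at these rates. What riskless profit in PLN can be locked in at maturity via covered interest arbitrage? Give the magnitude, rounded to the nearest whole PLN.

PLN 744,928

T = 2 years.
Keep in SEK, deliver into the forward: 53,000,000·1.096000·0.38062 = PLN 22,109,454.56.
Swap to PLN now, deposit: 53,000,000·0.40827·1.056200 = PLN 22,854,383.02.
The quoted forward undervalues SEK, so borrow SEK, convert to PLN at spot, deposit the PLN at 2.81%, and buy SEK forward at 0.38062 to cover the loan.
Arbitrage profit = |22,109,454.56 − 22,854,383.02| = PLN 744,928.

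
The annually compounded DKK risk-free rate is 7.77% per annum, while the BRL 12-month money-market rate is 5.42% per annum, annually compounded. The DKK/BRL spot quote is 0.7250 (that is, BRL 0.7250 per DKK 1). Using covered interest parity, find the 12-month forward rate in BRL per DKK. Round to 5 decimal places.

0.70919

T = 1 year.
BRL accumulates by (1 + 0.0542)^1 = 1.054200.
DKK accumulates by (1 + 0.0777)^1 = 1.077700.
So F = 0.725 × 1.054200 / 1.077700 = 0.7091909 (BRL/DKK).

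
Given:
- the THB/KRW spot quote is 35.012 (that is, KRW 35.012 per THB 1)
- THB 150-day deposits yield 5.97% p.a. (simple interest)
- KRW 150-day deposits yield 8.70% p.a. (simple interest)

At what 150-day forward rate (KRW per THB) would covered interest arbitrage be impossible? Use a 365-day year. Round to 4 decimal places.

35.3954

T = 150/365 years.
KRW accumulates by 1 + 0.0870×150/365 = 1.03575342.
THB growth factor: 1 + 0.0597×150/365 = 1.02453425.
So F = 35.012 × 1.03575342 / 1.02453425 = 35.395399 (KRW/THB).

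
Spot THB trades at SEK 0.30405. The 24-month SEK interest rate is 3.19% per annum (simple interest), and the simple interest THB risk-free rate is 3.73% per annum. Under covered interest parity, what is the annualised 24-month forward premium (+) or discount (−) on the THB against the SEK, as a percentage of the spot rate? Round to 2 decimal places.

-0.50%

T = 2 years.
CIP forward (SEK per THB) = 0.30405 × 1.063800/1.074600 = 0.30099422.
(F − S)/S ÷ T = (0.30099422 − 0.30405)/0.30405/2 = -0.005025 → -0.50%.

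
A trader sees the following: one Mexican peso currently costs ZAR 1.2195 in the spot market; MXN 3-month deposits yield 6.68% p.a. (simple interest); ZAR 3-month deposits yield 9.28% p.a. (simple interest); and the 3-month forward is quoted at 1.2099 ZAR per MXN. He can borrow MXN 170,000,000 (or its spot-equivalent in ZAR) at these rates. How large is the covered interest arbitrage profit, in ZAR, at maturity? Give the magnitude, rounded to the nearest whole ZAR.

T = 3/12 years.
Invest the MXN and cover forward: 170,000,000 × 1.016700 × 1.2099 = ZAR 209,117,906.10.
Convert at spot and invest in ZAR: 170,000,000 × 1.2195 × 1.023200 = ZAR 212,124,708.00.
The quoted forward undervalues MXN, so borrow MXN, convert to ZAR at spot, deposit the ZAR at 9.28%, and buy MXN forward at 1.2099 to cover the loan.
Profit = 212,124,708.00 − 209,117,906.10 = ZAR 3,006,802.

ZAR 3,006,802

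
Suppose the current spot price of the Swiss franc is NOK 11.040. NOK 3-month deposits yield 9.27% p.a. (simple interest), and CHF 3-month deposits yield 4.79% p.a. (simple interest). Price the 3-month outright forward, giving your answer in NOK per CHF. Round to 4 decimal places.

T = 3/12 years.
Growth of 1 NOK over T: 1 + 0.0927×3/12 = 1.023175.
Growth of 1 CHF over T: 1 + 0.0479×3/12 = 1.011975.
CIP: F = S · (grow NOK)/(grow CHF) = 11.04 × 1.023175/1.011975 = 11.162185 NOK per CHF.

11.1622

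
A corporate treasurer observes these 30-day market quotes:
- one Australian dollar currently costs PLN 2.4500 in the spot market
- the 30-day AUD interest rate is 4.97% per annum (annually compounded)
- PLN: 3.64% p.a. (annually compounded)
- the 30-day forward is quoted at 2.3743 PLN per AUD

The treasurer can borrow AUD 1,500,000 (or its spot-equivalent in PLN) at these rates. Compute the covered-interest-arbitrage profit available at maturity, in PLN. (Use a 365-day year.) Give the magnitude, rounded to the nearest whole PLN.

T = 30/365 years.
Keep in AUD, deliver into the forward: 1,500,000·1.003994621·2.3743 = PLN 3,575,676.64.
Swap to PLN now, deposit: 1,500,000·2.4500·1.002942939 = PLN 3,685,815.30.
The quoted forward undervalues AUD, so borrow AUD, convert to PLN at spot, deposit the PLN at 3.64%, and buy AUD forward at 2.3743 to cover the loan.
The gap between the two covered legs is PLN 110,139.

PLN 110,139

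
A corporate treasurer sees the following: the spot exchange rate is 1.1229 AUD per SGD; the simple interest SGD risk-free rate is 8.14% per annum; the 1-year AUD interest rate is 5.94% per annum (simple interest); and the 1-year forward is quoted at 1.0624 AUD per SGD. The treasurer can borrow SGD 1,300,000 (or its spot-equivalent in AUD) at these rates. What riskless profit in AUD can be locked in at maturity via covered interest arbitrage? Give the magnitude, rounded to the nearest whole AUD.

AUD 52,937

T = 1 year.
Route A — deposit SGD, sell forward: 1,300,000 × 1.081400 × 1.0624 = AUD 1,493,543.17.
Route B — convert at spot, deposit AUD: 1,300,000 × 1.1229 × 1.059400 = AUD 1,546,480.34.
The quoted forward undervalues SGD, so borrow SGD, convert to AUD at spot, deposit the AUD at 5.94%, and buy SGD forward at 1.0624 to cover the loan.
Profit = 1,546,480.34 − 1,493,543.17 = AUD 52,937.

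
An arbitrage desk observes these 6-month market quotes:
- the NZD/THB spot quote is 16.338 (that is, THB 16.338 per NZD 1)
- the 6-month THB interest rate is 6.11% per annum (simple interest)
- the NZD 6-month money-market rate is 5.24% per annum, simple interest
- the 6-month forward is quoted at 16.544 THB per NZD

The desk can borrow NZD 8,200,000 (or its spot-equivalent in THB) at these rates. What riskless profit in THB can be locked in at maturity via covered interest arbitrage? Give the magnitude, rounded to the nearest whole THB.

T = 6/12 years.
Invest the NZD and cover forward: 8,200,000 × 1.026200 × 16.544 = THB 139,215,112.96.
Convert at spot and invest in THB: 8,200,000 × 16.338 × 1.030550 = THB 138,064,432.38.
The quoted forward overvalues NZD, so borrow THB, buy NZD at spot, deposit the NZD at 5.24%, and sell the proceeds forward at 16.544.
Profit = 139,215,112.96 − 138,064,432.38 = THB 1,150,681.

THB 1,150,681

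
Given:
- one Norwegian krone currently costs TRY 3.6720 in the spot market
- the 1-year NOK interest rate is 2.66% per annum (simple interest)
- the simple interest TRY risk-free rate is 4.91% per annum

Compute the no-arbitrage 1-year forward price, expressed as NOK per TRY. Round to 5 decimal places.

T = 1 year.
TRY growth factor: 1 + 0.0491×1 = 1.049100.
NOK growth factor: 1 + 0.0266×1 = 1.026600.
CIP: F = S · (grow TRY)/(grow NOK) = 3.672 × 1.049100/1.026600 = 3.752479 TRY per NOK.
Quoted the other way: 1/3.752479 = 0.26649 NOK per TRY.

0.26649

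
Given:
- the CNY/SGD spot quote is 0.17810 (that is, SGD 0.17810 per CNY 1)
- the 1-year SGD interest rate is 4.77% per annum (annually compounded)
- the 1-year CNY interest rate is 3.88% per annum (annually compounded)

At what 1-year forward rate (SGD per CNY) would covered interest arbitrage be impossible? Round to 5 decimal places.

T = 1 year.
Growth of 1 SGD over T: (1 + 0.0477)^1 = 1.047700.
CNY accumulates by (1 + 0.0388)^1 = 1.038800.
CIP: F = S · (grow SGD)/(grow CNY) = 0.1781 × 1.047700/1.038800 = 0.1796259 SGD per CNY.

0.17963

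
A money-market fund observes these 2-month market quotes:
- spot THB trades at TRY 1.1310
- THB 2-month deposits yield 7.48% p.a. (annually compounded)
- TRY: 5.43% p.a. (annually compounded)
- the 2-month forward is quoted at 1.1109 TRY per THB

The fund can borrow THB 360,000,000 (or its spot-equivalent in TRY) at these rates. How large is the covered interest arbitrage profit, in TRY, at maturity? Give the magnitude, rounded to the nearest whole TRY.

T = 2/12 years.
Keep in THB, deliver into the forward: 360,000,000·1.0120949929·1.1109 = TRY 404,761,077.94.
Swap to TRY now, deposit: 360,000,000·1.1310·1.00885178734 = TRY 410,764,093.73.
The quoted forward undervalues THB, so borrow THB, convert to TRY at spot, deposit the TRY at 5.43%, and buy THB forward at 1.1109 to cover the loan.
Arbitrage profit = |404,761,077.94 − 410,764,093.73| = TRY 6,003,016.

TRY 6,003,016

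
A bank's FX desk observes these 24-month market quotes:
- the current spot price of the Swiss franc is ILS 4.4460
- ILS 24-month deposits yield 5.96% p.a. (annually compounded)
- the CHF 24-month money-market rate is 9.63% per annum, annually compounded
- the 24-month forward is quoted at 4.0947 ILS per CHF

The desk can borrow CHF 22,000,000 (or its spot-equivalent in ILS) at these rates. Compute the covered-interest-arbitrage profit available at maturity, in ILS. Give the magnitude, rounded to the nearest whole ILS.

T = 2 years.
Invest the CHF and cover forward: 22,000,000 × 1.20187369 × 4.0947 = ILS 108,268,868.37.
Convert at spot and invest in ILS: 22,000,000 × 4.4460 × 1.12275216 = ILS 109,818,634.27.
The quoted forward undervalues CHF, so borrow CHF, convert to ILS at spot, deposit the ILS at 5.96%, and buy CHF forward at 4.0947 to cover the loan.
The gap between the two covered legs is ILS 1,549,766.

ILS 1,549,766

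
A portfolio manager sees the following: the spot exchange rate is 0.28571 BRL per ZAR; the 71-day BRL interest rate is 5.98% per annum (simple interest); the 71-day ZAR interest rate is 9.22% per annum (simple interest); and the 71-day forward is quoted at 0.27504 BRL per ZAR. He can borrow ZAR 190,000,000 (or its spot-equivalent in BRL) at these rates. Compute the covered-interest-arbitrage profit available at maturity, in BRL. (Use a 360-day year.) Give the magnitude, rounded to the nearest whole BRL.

BRL 1,717,284

T = 71/360 years.
Route A — deposit ZAR, sell forward: 190,000,000 × 1.0181838889 × 0.27504 = BRL 53,207,846.39.
Route B — convert at spot, deposit BRL: 190,000,000 × 0.28571 × 1.0117938889 = BRL 54,925,130.08.
The quoted forward undervalues ZAR, so borrow ZAR, convert to BRL at spot, deposit the BRL at 5.98%, and buy ZAR forward at 0.27504 to cover the loan.
Profit = 54,925,130.08 − 53,207,846.39 = BRL 1,717,284.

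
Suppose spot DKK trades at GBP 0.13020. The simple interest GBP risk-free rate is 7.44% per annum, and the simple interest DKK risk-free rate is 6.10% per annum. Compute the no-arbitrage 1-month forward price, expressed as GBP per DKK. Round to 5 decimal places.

0.13034

T = 1/12 years.
GBP growth factor: 1 + 0.0744×1/12 = 1.006200.
DKK accumulates by 1 + 0.0610×1/12 = 1.0050833.
CIP: F = S · (grow GBP)/(grow DKK) = 0.1302 × 1.006200/1.0050833 = 0.1303447 GBP per DKK.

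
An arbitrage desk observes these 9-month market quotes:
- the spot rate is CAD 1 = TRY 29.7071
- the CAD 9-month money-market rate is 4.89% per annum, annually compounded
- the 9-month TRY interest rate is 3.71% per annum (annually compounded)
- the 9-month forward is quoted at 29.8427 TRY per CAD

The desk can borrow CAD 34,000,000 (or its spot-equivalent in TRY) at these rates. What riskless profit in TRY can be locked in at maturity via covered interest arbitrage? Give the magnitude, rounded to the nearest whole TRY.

T = 9/12 years.
Invest the CAD and cover forward: 34,000,000 × 1.03645526987 × 29.8427 = TRY 1,051,641,205.19.
Convert at spot and invest in TRY: 34,000,000 × 29.7071 × 1.027697915633 = TRY 1,038,017,441.48.
The quoted forward overvalues CAD, so borrow TRY, buy CAD at spot, deposit the CAD at 4.89%, and sell the proceeds forward at 29.8427.
Arbitrage profit = |1,051,641,205.19 − 1,038,017,441.48| = TRY 13,623,764.

TRY 13,623,764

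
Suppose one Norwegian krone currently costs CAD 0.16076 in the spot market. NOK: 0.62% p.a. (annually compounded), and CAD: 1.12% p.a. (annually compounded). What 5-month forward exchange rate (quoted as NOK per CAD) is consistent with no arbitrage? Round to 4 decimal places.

T = 5/12 years.
Growth of 1 CAD over T: (1 + 0.0112)^(5/12) = 1.0046515.
NOK growth factor: (1 + 0.0062)^(5/12) = 1.0025787.
Forward (CAD per NOK) = 0.16076 × 1.0046515 / 1.0025787 = 0.1610924.
Invert for NOK per CAD: 1 / 0.1610924 = 6.2076.

6.2076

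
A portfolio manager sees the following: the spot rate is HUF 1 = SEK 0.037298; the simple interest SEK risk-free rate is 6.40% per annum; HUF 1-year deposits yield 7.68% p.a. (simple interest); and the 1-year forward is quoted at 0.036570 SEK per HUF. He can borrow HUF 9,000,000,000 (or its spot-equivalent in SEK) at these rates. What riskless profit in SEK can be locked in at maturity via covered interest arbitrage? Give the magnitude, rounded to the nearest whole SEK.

T = 1 year.
Invest the HUF and cover forward: 9,000,000,000 × 1.076800 × 0.036570 = SEK 354,407,184.00.
Convert at spot and invest in SEK: 9,000,000,000 × 0.037298 × 1.064000 = SEK 357,165,648.00.
The quoted forward undervalues HUF, so borrow HUF, convert to SEK at spot, deposit the SEK at 6.40%, and buy HUF forward at 0.036570 to cover the loan.
The gap between the two covered legs is SEK 2,758,464.

SEK 2,758,464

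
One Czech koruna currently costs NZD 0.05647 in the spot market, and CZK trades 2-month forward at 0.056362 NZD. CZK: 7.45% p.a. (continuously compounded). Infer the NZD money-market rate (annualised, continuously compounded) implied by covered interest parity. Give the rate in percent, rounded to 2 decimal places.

6.30%

T = 2/12 years.
By CIP, F/S equals the NZD-to-CZK growth ratio: 0.056362/0.05647 = 0.9980875.
CZK growth factor: e^(0.0745×2/12) = 1.0124941.
So the NZD growth factor = 1.0105577.
Take logs: ln 1.0105577 / (2/12) = 0.063014, so 6.30%.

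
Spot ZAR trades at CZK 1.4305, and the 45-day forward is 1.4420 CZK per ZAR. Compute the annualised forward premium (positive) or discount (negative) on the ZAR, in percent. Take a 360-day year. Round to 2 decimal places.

T = 45/360 years.
(F − S)/S = (1.4420 − 1.4305)/1.4305 = 0.0080391.
×(1/T) gives 6.43% p.a.

+6.43%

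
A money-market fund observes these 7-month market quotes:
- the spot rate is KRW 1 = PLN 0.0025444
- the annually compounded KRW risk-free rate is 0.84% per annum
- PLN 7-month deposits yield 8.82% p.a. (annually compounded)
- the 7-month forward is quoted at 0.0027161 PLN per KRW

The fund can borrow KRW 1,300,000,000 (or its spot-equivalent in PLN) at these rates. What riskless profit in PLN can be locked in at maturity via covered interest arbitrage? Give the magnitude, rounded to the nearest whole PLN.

T = 7/12 years.
Invest the KRW and cover forward: 1,300,000,000 × 1.004891459 × 0.0027161 = PLN 3,548,201.40.
Convert at spot and invest in PLN: 1,300,000,000 × 0.0025444 × 1.050542002 = PLN 3,474,898.79.
The quoted forward overvalues KRW, so borrow PLN, buy KRW at spot, deposit the KRW at 0.84%, and sell the proceeds forward at 0.0027161.
Arbitrage profit = |3,548,201.40 − 3,474,898.79| = PLN 73,303.

PLN 73,303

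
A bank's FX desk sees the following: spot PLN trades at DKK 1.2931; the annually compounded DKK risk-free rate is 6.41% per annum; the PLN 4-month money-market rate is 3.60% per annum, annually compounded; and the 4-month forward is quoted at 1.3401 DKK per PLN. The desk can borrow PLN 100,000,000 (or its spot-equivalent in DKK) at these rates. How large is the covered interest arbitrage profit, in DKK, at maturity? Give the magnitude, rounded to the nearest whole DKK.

DKK 3,583,294

T = 4/12 years.
Invest the PLN and cover forward: 100,000,000 × 1.01185881266 × 1.3401 = DKK 135,599,199.48.
Convert at spot and invest in DKK: 100,000,000 × 1.2931 × 1.02092572629 = DKK 132,015,905.67.
The quoted forward overvalues PLN, so borrow DKK, buy PLN at spot, deposit the PLN at 3.60%, and sell the proceeds forward at 1.3401.
Profit = 135,599,199.48 − 132,015,905.67 = DKK 3,583,294.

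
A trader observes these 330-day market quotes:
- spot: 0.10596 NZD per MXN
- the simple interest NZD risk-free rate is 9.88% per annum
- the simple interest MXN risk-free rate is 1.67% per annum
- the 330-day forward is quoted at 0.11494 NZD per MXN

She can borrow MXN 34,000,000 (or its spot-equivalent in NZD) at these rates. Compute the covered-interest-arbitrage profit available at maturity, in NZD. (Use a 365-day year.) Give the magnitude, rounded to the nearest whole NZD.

NZD 42,515

T = 330/365 years.
Route A — deposit MXN, sell forward: 34,000,000 × 1.01509863 × 0.11494 = NZD 3,966,964.84.
Route B — convert at spot, deposit NZD: 34,000,000 × 0.10596 × 1.089326027 = NZD 3,924,449.52.
The quoted forward overvalues MXN, so borrow NZD, buy MXN at spot, deposit the MXN at 1.67%, and sell the proceeds forward at 0.11494.
Profit = 3,966,964.84 − 3,924,449.52 = NZD 42,515.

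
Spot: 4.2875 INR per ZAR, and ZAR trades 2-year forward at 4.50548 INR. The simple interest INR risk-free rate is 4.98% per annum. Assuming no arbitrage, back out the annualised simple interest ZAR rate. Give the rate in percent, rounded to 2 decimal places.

T = 2 years.
F/S = 4.50548/4.2875 = 1.0508408 = (growth of INR) / (growth of ZAR).
INR growth factor: 1 + 0.0498×2 = 1.099600.
Hence g_ZAR = 1.0464002.
r = (1.0464002 − 1)/2 = 0.023200 → 2.32%.

2.32%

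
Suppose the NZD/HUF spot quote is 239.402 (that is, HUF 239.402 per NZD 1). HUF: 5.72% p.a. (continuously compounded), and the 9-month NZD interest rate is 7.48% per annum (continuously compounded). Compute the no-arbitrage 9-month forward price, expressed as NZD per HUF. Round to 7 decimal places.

T = 9/12 years.
HUF growth factor: e^(0.0572×9/12) = 1.0438335.
NZD accumulates by e^(0.0748×9/12) = 1.0577034.
So F = 239.402 × 1.0438335 / 1.0577034 = 236.2627 (HUF/NZD).
Invert for NZD per HUF: 1 / 236.2627 = 0.0042326.

0.0042326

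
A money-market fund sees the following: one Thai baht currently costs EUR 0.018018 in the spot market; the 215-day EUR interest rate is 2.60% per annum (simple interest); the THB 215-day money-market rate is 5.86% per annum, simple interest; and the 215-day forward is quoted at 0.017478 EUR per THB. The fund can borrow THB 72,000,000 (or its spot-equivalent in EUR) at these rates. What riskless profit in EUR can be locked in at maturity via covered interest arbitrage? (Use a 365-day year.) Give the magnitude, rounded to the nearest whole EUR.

T = 215/365 years.
Keep in THB, deliver into the forward: 72,000,000·1.034517808·0.017478 = EUR 1,301,853.76.
Swap to EUR now, deposit: 72,000,000·0.018018·1.015315068 = EUR 1,317,164.18.
The quoted forward undervalues THB, so borrow THB, convert to EUR at spot, deposit the EUR at 2.60%, and buy THB forward at 0.017478 to cover the loan.
Arbitrage profit = |1,301,853.76 − 1,317,164.18| = EUR 15,310.

EUR 15,310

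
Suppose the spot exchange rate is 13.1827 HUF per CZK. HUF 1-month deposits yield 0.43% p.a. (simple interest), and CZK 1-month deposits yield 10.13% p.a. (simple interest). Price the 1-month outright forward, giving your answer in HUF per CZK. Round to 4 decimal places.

T = 1/12 years.
Growth of 1 HUF over T: 1 + 0.0043×1/12 = 1.00035833.
Growth of 1 CZK over T: 1 + 0.1013×1/12 = 1.00844167.
Forward (HUF per CZK) = 13.1827 × 1.00035833 / 1.00844167 = 13.077032.

13.0770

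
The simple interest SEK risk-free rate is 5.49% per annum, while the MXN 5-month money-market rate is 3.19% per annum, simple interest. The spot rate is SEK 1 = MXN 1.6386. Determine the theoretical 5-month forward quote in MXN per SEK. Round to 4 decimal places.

T = 5/12 years.
MXN growth factor: 1 + 0.0319×5/12 = 1.0132917.
Growth of 1 SEK over T: 1 + 0.0549×5/12 = 1.022875.
Forward (MXN per SEK) = 1.6386 × 1.0132917 / 1.022875 = 1.623248.

1.6232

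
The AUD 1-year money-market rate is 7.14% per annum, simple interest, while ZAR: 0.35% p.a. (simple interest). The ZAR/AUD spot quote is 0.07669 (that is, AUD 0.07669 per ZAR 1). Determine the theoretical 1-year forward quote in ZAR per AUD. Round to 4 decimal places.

T = 1 year.
Growth of 1 AUD over T: 1 + 0.0714×1 = 1.071400.
ZAR growth factor: 1 + 0.0035×1 = 1.003500.
CIP: F = S · (grow AUD)/(grow ZAR) = 0.07669 × 1.071400/1.003500 = 0.081879089 AUD per ZAR.
Invert for ZAR per AUD: 1 / 0.081879089 = 12.2131.

12.2131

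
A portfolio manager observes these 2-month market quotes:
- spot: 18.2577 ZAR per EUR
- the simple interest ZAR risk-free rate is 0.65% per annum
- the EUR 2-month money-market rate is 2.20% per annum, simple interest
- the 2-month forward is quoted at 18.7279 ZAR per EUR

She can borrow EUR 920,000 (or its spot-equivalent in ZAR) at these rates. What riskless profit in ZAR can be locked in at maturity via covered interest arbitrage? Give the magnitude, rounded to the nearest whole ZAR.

ZAR 477,563

T = 2/12 years.
Route A — deposit EUR, sell forward: 920,000 × 1.0036666667 × 18.7279 = ZAR 17,292,843.45.
Route B — convert at spot, deposit ZAR: 920,000 × 18.2577 × 1.0010833333 = ZAR 16,815,280.84.
The quoted forward overvalues EUR, so borrow ZAR, buy EUR at spot, deposit the EUR at 2.20%, and sell the proceeds forward at 18.7279.
Arbitrage profit = |17,292,843.45 − 16,815,280.84| = ZAR 477,563.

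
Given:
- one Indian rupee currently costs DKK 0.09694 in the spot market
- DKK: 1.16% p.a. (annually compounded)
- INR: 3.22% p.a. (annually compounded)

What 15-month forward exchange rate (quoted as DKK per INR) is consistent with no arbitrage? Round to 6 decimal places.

0.094528

T = 15/12 years.
DKK growth factor: (1 + 0.0116)^(15/12) = 1.014521.
Growth of 1 INR over T: (1 + 0.0322)^(15/12) = 1.0404107.
CIP: F = S · (grow DKK)/(grow INR) = 0.09694 × 1.014521/1.0404107 = 0.09452773 DKK per INR.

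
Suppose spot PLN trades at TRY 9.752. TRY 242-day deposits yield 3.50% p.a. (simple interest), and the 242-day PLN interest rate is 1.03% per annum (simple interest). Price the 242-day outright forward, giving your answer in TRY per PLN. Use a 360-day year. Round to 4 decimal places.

T = 242/360 years.
Growth of 1 TRY over T: 1 + 0.0350×242/360 = 1.0235278.
PLN growth factor: 1 + 0.0103×242/360 = 1.0069239.
CIP: F = S · (grow TRY)/(grow PLN) = 9.752 × 1.0235278/1.0069239 = 9.912808 TRY per PLN.

9.9128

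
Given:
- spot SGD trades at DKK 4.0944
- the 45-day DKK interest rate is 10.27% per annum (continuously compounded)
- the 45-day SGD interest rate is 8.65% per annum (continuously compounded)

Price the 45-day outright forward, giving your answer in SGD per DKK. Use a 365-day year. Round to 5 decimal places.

0.24375

T = 45/365 years.
Growth of 1 DKK over T: e^(0.1027×45/365) = 1.0127421.
SGD accumulates by e^(0.0865×45/365) = 1.0107215.
Forward (DKK per SGD) = 4.0944 × 1.0127421 / 1.0107215 = 4.102585.
Quoted the other way: 1/4.102585 = 0.24375 SGD per DKK.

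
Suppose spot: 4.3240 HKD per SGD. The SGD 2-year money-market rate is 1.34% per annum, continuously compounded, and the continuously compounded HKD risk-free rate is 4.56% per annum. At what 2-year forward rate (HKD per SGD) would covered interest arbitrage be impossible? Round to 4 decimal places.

4.6116

T = 2 years.
HKD growth factor: e^(0.0456×2) = 1.0954881.
SGD growth factor: e^(0.0134×2) = 1.0271623.
Forward (HKD per SGD) = 4.324 × 1.0954881 / 1.0271623 = 4.611628.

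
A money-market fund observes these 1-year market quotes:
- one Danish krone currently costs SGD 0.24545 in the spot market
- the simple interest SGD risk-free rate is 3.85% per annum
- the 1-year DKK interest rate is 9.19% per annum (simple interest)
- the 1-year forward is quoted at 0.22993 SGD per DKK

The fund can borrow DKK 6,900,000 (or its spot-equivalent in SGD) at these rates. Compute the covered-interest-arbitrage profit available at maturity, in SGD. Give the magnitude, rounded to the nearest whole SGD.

T = 1 year.
Route A — deposit DKK, sell forward: 6,900,000 × 1.091900 × 0.22993 = SGD 1,732,317.91.
Route B — convert at spot, deposit SGD: 6,900,000 × 0.24545 × 1.038500 = SGD 1,758,808.79.
The quoted forward undervalues DKK, so borrow DKK, convert to SGD at spot, deposit the SGD at 3.85%, and buy DKK forward at 0.22993 to cover the loan.
Arbitrage profit = |1,732,317.91 − 1,758,808.79| = SGD 26,491.

SGD 26,491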